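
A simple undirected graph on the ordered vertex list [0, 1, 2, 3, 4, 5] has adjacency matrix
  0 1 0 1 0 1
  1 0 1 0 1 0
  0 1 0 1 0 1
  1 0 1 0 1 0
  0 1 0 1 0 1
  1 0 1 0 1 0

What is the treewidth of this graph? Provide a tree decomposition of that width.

Treewidth 3.
One optimal decomposition is:
Bags: B1 = {1, 3, 4, 5}  B2 = {1, 2, 3, 5}  B3 = {0, 1, 3, 5}
Tree: B1–B2, B2–B3

The largest bag has 4 vertices, giving width 3; this decomposition certifies tw(G) ≤ 3. For the lower bound: the 4 vertex sets {4,5}, {2,3}, {1}, {0} are disjoint, each induces a connected subgraph, and every pair is joined by at least one edge of G. Contracting each set to a single vertex therefore yields K_{4} as a minor, and since treewidth is minor-monotone, tw(G) ≥ tw(K_{4}) = 3. Hence tw(G) = 3 exactly.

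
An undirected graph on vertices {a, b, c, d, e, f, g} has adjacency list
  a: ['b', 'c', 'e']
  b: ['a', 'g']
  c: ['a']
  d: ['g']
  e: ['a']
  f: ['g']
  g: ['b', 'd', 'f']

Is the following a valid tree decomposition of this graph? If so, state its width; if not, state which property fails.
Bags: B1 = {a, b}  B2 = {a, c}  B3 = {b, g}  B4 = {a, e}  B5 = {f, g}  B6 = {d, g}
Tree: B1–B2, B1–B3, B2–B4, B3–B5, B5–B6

Yes; width 1.

Every vertex of G appears in some bag (union = {a, b, c, d, e, f, g}); every edge is covered by a bag; and for each vertex v the set of bags containing v is connected in the bag tree. The decomposition is therefore valid. The largest bag has 2 vertices, so the width is 1.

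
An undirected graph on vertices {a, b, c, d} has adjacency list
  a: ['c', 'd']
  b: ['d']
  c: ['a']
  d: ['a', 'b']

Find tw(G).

A width-1 tree decomposition is:
Bags: B1 = {a, c}  B2 = {a, d}  B3 = {b, d}
Tree: B1–B2, B2–B3
Every bag has size at most 2, so the width is 2 − 1 = 1 and tw(G) ≤ 1. Any graph with an edge has treewidth ≥ 1, and G has the edge c–a. Hence tw(G) = 1 exactly.

1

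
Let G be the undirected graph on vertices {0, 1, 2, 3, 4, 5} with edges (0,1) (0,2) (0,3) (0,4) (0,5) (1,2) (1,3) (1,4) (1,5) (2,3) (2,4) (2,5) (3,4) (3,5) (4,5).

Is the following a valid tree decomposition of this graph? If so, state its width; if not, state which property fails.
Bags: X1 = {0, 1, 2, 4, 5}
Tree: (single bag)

No — vertex 3 appears in no bag.

A tree decomposition must satisfy three properties: every vertex lies in some bag; for every edge, both endpoints lie together in some bag; and for every vertex, the bags containing it form a connected subtree. Here vertex 3 appears in no bag, so the decomposition is invalid.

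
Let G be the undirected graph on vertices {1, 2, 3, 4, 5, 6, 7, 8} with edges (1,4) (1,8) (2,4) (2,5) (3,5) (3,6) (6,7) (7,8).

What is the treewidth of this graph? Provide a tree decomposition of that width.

The largest bag has 3 vertices, giving width 2; this decomposition certifies tw(G) ≤ 2. For the lower bound, G contains the cycle 4–1–8–7–6–3–5–2–4, so G is not a forest; only forests have treewidth ≤ 1, hence tw(G) ≥ 2. The upper and lower bounds meet at 2, so that is the treewidth.

Treewidth 2.
One such decomposition:
Bags: B1 = {1, 4, 8}  B2 = {4, 7, 8}  B3 = {4, 6, 7}  B4 = {3, 4, 6}  B5 = {3, 4, 5}  B6 = {2, 4, 5}
Tree: B1–B2, B2–B3, B3–B4, B4–B5, B5–B6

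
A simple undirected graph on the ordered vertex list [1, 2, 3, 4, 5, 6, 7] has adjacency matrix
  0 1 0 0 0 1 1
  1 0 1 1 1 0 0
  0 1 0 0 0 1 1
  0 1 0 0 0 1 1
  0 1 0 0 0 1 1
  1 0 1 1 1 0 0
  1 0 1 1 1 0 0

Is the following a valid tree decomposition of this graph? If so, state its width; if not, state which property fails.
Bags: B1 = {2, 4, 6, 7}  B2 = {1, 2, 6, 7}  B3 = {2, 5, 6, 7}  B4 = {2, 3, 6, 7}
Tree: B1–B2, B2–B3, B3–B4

Checking the three conditions: (i) the bags cover all of {1, 2, 3, 4, 5, 6, 7}; (ii) for each edge, some bag contains both endpoints; (iii) the bags containing any fixed vertex form a subtree. All hold, so the decomposition is valid with width 4 − 1 = 3.

Yes; width 3.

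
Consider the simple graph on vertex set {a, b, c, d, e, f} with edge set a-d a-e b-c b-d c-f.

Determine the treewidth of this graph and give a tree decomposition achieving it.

The largest bag has 2 vertices, giving width 1; this decomposition certifies tw(G) ≤ 1. Since G has at least one edge (e.g. f–c), it is not an edgeless graph, so tw(G) ≥ 1. Hence tw(G) = 1 exactly.

Treewidth 1.
One such decomposition:
Bags: B1 = {c, f}  B2 = {b, c}  B3 = {b, d}  B4 = {a, d}  B5 = {a, e}
Tree: B1–B2, B2–B3, B3–B4, B4–B5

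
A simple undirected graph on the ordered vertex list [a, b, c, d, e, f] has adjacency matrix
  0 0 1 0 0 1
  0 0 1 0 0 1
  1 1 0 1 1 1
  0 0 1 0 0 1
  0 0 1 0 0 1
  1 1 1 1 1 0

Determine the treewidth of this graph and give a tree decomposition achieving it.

Treewidth 2.
One optimal decomposition is:
Bags: B1 = {c, e, f}  B2 = {b, c, f}  B3 = {c, d, f}  B4 = {a, c, f}
Tree: B1–B2, B1–B3, B3–B4

Every bag has size at most 3, so the width is 3 − 1 = 2 and tw(G) ≤ 2. Conversely, {c, d, f} is a clique of size 3, and the vertices of any clique must share a bag in every tree decomposition; so some bag has ≥ 3 vertices and tw(G) ≥ 2. Combining the bounds, tw(G) = 2.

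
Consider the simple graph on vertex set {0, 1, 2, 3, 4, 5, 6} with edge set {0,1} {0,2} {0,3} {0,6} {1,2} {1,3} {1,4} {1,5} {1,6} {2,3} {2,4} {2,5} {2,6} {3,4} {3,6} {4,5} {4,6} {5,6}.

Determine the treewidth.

A width-4 tree decomposition is:
Bags: B1 = {1, 2, 4, 5, 6}  B2 = {1, 2, 3, 4, 6}  B3 = {0, 1, 2, 3, 6}
Tree: B1–B2, B2–B3
Every bag has size at most 5, so the width is 5 − 1 = 4 and tw(G) ≤ 4. Conversely, {0, 1, 2, 3, 6} is a clique of size 5, and the vertices of any clique must share a bag in every tree decomposition; so some bag has ≥ 5 vertices and tw(G) ≥ 4. Combining the bounds, tw(G) = 4.

4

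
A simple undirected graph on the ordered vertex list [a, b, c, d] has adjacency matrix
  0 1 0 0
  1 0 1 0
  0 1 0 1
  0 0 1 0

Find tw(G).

1

A width-1 tree decomposition is:
Bags: B1 = {b, c}  B2 = {a, b}  B3 = {c, d}
Tree: B1–B2, B1–B3
Each bag holds 2 vertices, so the decomposition has width 1, which upper-bounds the treewidth. G has an edge, so its treewidth is at least 1. Hence tw(G) = 1 exactly.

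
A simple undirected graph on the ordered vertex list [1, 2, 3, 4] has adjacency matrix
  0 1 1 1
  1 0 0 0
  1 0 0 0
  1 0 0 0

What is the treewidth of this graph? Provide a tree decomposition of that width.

Every bag has size at most 2, so the width is 2 − 1 = 1 and tw(G) ≤ 1. G has an edge, so its treewidth is at least 1. Hence tw(G) = 1 exactly.

Treewidth 1.
One optimal decomposition is:
Bags: B1 = {1, 4}  B2 = {1, 2}  B3 = {1, 3}
Tree: B1–B2, B2–B3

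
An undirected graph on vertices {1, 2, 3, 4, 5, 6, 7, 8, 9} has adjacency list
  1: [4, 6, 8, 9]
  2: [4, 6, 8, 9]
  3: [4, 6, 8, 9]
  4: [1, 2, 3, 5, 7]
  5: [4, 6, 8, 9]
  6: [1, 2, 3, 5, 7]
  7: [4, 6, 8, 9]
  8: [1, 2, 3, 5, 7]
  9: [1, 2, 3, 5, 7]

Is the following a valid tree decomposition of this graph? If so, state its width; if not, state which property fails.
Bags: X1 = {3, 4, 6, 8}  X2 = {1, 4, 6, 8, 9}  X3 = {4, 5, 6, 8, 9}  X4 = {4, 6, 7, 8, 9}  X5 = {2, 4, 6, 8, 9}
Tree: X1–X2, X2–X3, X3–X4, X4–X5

No — edge (9,3) lies in no bag.

A tree decomposition must satisfy three properties: every vertex lies in some bag; for every edge, both endpoints lie together in some bag; and for every vertex, the bags containing it form a connected subtree. Here edge (9,3) lies in no bag, so the decomposition is invalid.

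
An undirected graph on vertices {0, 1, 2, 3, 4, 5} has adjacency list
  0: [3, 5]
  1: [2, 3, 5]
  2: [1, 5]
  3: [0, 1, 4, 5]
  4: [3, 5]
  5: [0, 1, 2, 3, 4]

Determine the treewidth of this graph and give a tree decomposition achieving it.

Treewidth 2.
One such decomposition:
Bags: B1 = {1, 3, 5}  B2 = {3, 4, 5}  B3 = {1, 2, 5}  B4 = {0, 3, 5}
Tree: B1–B2, B1–B3, B2–B4

The largest bag has 3 vertices, giving width 2; this decomposition certifies tw(G) ≤ 2. Conversely, {1, 2, 5} is a clique of size 3, and the vertices of any clique must share a bag in every tree decomposition; so some bag has ≥ 3 vertices and tw(G) ≥ 2. Combining the bounds, tw(G) = 2.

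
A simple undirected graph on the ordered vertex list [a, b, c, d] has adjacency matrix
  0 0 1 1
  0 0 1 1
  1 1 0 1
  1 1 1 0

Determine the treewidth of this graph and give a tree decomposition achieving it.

Treewidth 2.
Bags: B1 = {b, c, d}  B2 = {a, c, d}
Tree: B1–B2

Each bag holds 3 vertices, so the decomposition has width 2, which upper-bounds the treewidth. On the other hand G contains the 3-clique {a, c, d}. A clique must lie in a single bag of any decomposition, so no decomposition can have width below 2. Hence tw(G) = 2 exactly.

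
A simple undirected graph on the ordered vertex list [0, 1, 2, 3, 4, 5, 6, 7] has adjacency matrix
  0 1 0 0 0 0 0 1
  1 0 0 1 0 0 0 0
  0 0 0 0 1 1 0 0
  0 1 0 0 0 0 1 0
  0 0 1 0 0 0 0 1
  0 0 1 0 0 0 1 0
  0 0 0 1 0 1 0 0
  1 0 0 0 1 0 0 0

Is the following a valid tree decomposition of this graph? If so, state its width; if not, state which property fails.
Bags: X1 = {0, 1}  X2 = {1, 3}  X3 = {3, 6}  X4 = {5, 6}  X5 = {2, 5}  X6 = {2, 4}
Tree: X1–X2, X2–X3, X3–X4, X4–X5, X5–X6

No — vertex 7 appears in no bag.

A tree decomposition must satisfy three properties: every vertex lies in some bag; for every edge, both endpoints lie together in some bag; and for every vertex, the bags containing it form a connected subtree. Here vertex 7 appears in no bag, so the decomposition is invalid.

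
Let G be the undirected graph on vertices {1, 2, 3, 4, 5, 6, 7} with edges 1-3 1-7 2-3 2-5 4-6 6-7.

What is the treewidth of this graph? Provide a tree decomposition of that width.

The largest bag has 2 vertices, giving width 1; this decomposition certifies tw(G) ≤ 1. Since G has at least one edge (e.g. 5–2), it is not an edgeless graph, so tw(G) ≥ 1. Combining the bounds, tw(G) = 1.

Treewidth 1.
One optimal decomposition is:
Bags: B1 = {2, 5}  B2 = {2, 3}  B3 = {1, 3}  B4 = {1, 7}  B5 = {6, 7}  B6 = {4, 6}
Tree: B1–B2, B2–B3, B3–B4, B4–B5, B5–B6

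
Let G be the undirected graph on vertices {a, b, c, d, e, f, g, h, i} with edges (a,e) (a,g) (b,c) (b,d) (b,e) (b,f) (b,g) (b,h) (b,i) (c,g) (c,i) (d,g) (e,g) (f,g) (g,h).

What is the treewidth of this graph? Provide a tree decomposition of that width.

Treewidth 2.
One optimal decomposition is:
Bags: B1 = {b, f, g}  B2 = {b, g, h}  B3 = {b, c, g}  B4 = {b, e, g}  B5 = {b, c, i}  B6 = {b, d, g}  B7 = {a, e, g}
Tree: B1–B2, B2–B3, B1–B4, B3–B5, B3–B6, B4–B7

Each bag holds 3 vertices, so the decomposition has width 2, which upper-bounds the treewidth. For the lower bound, the 3 vertices {a, e, g} are pairwise adjacent, and any tree decomposition puts a clique entirely inside one bag — forcing width ≥ 2. Combining the bounds, tw(G) = 2.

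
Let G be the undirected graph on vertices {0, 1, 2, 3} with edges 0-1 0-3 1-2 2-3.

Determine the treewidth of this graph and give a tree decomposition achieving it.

Treewidth 2.
One optimal decomposition is:
Bags: B1 = {0, 2, 3}  B2 = {0, 1, 2}
Tree: B1–B2

The largest bag has 3 vertices, giving width 2; this decomposition certifies tw(G) ≤ 2. The edges 2–3–0–1–2 form a cycle, so G is not a tree and its treewidth is at least 2. The upper and lower bounds meet at 2, so that is the treewidth.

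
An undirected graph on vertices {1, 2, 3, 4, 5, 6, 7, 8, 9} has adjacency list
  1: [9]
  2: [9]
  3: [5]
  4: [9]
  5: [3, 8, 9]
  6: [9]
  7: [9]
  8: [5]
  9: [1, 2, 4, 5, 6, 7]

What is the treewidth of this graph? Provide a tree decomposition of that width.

The largest bag has 2 vertices, giving width 1; this decomposition certifies tw(G) ≤ 1. G has an edge, so its treewidth is at least 1. Combining the bounds, tw(G) = 1.

Treewidth 1.
One such decomposition:
Bags: B1 = {7, 9}  B2 = {5, 9}  B3 = {6, 9}  B4 = {5, 8}  B5 = {4, 9}  B6 = {3, 5}  B7 = {2, 9}  B8 = {1, 9}
Tree: B1–B2, B1–B3, B2–B4, B2–B5, B4–B6, B5–B7, B3–B8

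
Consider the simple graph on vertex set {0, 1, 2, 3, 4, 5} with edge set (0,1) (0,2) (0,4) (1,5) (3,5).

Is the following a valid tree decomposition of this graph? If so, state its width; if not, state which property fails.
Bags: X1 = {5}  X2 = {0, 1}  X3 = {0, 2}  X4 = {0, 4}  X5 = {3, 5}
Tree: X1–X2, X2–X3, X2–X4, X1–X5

A tree decomposition must satisfy three properties: every vertex lies in some bag; for every edge, both endpoints lie together in some bag; and for every vertex, the bags containing it form a connected subtree. Here edge (1,5) lies in no bag, so the decomposition is invalid.

No — edge (1,5) lies in no bag.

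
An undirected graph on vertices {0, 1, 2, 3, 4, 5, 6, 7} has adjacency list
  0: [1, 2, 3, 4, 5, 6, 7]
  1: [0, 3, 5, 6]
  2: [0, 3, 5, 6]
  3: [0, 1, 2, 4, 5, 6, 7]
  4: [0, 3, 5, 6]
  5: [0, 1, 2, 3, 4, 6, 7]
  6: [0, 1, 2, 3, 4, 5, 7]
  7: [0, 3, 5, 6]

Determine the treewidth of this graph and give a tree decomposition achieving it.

The largest bag has 5 vertices, giving width 4; this decomposition certifies tw(G) ≤ 4. Conversely, {0, 1, 3, 5, 6} is a clique of size 5, and the vertices of any clique must share a bag in every tree decomposition; so some bag has ≥ 5 vertices and tw(G) ≥ 4. Hence tw(G) = 4 exactly.

Treewidth 4.
One such decomposition:
Bags: B1 = {0, 3, 5, 6, 7}  B2 = {0, 1, 3, 5, 6}  B3 = {0, 3, 4, 5, 6}  B4 = {0, 2, 3, 5, 6}
Tree: B1–B2, B1–B3, B3–B4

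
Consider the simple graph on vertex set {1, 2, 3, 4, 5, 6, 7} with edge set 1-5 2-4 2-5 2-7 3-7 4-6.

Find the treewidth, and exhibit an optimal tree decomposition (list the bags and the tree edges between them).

Each bag holds 2 vertices, so the decomposition has width 1, which upper-bounds the treewidth. Since G has at least one edge (e.g. 4–6), it is not an edgeless graph, so tw(G) ≥ 1. Hence tw(G) = 1 exactly.

Treewidth 1.
Bags: B1 = {4, 6}  B2 = {2, 4}  B3 = {2, 5}  B4 = {2, 7}  B5 = {1, 5}  B6 = {3, 7}
Tree: B1–B2, B2–B3, B2–B4, B3–B5, B4–B6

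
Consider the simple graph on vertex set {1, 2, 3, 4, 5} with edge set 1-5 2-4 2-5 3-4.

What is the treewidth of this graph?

A width-1 tree decomposition is:
Bags: B1 = {1, 5}  B2 = {2, 5}  B3 = {2, 4}  B4 = {3, 4}
Tree: B1–B2, B2–B3, B3–B4
The largest bag has 2 vertices, giving width 1; this decomposition certifies tw(G) ≤ 1. G has an edge, so its treewidth is at least 1. Combining the bounds, tw(G) = 1.

1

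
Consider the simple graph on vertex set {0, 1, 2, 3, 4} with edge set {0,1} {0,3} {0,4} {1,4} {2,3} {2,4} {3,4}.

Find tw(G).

A width-2 tree decomposition is:
Bags: B1 = {0, 3, 4}  B2 = {0, 1, 4}  B3 = {2, 3, 4}
Tree: B1–B2, B1–B3
Every bag has size at most 3, so the width is 3 − 1 = 2 and tw(G) ≤ 2. For the lower bound, the 3 vertices {0, 1, 4} are pairwise adjacent, and any tree decomposition puts a clique entirely inside one bag — forcing width ≥ 2. Combining the bounds, tw(G) = 2.

2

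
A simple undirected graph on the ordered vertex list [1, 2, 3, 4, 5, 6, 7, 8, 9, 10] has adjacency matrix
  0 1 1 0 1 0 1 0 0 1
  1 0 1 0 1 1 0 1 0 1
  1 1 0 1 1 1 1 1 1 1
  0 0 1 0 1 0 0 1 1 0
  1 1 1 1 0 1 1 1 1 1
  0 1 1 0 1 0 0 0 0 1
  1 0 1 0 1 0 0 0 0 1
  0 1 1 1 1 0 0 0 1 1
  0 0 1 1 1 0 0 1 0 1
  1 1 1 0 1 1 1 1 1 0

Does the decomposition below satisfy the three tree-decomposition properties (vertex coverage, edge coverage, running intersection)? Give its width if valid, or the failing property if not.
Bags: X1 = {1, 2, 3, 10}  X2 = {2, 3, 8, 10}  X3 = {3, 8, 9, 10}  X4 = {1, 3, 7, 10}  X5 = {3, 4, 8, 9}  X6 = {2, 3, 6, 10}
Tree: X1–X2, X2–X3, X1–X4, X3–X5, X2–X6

No — vertex 5 appears in no bag.

A tree decomposition must satisfy three properties: every vertex lies in some bag; for every edge, both endpoints lie together in some bag; and for every vertex, the bags containing it form a connected subtree. Here vertex 5 appears in no bag, so the decomposition is invalid.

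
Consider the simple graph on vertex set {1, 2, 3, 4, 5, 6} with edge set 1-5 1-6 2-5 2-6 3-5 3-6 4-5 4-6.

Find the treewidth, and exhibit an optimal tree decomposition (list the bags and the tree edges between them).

Treewidth 2.
Bags: B1 = {2, 5, 6}  B2 = {4, 5, 6}  B3 = {1, 5, 6}  B4 = {3, 5, 6}
Tree: B1–B2, B2–B3, B3–B4

Each bag holds 3 vertices, so the decomposition has width 2, which upper-bounds the treewidth. The edges 5–2–6–4–5 form a cycle, so G is not a tree and its treewidth is at least 2. Therefore the treewidth is 2.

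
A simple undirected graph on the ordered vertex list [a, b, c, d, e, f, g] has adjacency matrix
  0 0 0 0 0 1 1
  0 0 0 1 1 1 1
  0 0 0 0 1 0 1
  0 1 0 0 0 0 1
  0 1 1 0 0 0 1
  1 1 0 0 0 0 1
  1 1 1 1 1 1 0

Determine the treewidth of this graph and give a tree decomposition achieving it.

Treewidth 2.
Bags: B1 = {b, e, g}  B2 = {b, f, g}  B3 = {b, d, g}  B4 = {c, e, g}  B5 = {a, f, g}
Tree: B1–B2, B2–B3, B1–B4, B2–B5

The largest bag has 3 vertices, giving width 2; this decomposition certifies tw(G) ≤ 2. For the lower bound, the 3 vertices {c, e, g} are pairwise adjacent, and any tree decomposition puts a clique entirely inside one bag — forcing width ≥ 2. Hence tw(G) = 2 exactly.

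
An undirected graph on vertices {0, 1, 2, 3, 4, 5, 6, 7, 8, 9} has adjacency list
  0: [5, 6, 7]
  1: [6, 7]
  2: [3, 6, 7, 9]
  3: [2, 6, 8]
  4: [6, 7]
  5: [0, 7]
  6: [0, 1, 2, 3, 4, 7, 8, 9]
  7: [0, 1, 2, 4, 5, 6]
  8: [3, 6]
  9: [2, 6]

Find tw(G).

A width-2 tree decomposition is:
Bags: B1 = {2, 6, 7}  B2 = {2, 3, 6}  B3 = {3, 6, 8}  B4 = {4, 6, 7}  B5 = {0, 6, 7}  B6 = {2, 6, 9}  B7 = {0, 5, 7}  B8 = {1, 6, 7}
Tree: B1–B2, B2–B3, B1–B4, B4–B5, B1–B6, B5–B7, B4–B8
Every bag has size at most 3, so the width is 3 − 1 = 2 and tw(G) ≤ 2. On the other hand G contains the 3-clique {0, 5, 7}. A clique must lie in a single bag of any decomposition, so no decomposition can have width below 2. Hence tw(G) = 2 exactly.

2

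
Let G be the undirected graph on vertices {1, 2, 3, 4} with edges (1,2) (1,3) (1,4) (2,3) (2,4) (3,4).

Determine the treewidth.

A width-3 tree decomposition is:
Bags: B1 = {1, 2, 3, 4}
Tree: (single bag)
With just one bag of size 4, the width is 4 − 1 = 3, so tw(G) ≤ 3. For the lower bound, the 4 vertices {1, 2, 3, 4} are pairwise adjacent, and any tree decomposition puts a clique entirely inside one bag — forcing width ≥ 3. Combining the bounds, tw(G) = 3.

3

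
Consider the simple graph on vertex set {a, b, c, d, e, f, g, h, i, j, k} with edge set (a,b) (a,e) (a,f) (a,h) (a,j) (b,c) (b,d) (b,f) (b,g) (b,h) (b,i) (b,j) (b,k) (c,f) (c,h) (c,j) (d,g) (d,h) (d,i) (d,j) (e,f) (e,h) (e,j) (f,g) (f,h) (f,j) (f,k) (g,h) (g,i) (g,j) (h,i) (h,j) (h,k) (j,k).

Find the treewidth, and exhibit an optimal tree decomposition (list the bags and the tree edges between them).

Treewidth 4.
One optimal decomposition is:
Bags: B1 = {b, c, f, h, j}  B2 = {b, f, g, h, j}  B3 = {b, d, g, h, j}  B4 = {b, f, h, j, k}  B5 = {a, b, f, h, j}  B6 = {b, d, g, h, i}  B7 = {a, e, f, h, j}
Tree: B1–B2, B2–B3, B1–B4, B1–B5, B3–B6, B5–B7

Every bag has size at most 5, so the width is 5 − 1 = 4 and tw(G) ≤ 4. For the lower bound, the 5 vertices {a, e, f, h, j} are pairwise adjacent, and any tree decomposition puts a clique entirely inside one bag — forcing width ≥ 4. The upper and lower bounds meet at 4, so that is the treewidth.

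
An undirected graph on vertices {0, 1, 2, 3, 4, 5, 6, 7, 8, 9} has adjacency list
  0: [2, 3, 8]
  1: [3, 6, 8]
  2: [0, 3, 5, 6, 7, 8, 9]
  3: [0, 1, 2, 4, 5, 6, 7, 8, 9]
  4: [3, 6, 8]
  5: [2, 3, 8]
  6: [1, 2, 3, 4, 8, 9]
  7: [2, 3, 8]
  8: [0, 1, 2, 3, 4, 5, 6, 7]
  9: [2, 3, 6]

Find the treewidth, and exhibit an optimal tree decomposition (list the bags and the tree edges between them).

The largest bag has 4 vertices, giving width 3; this decomposition certifies tw(G) ≤ 3. Conversely, {1, 3, 6, 8} is a clique of size 4, and the vertices of any clique must share a bag in every tree decomposition; so some bag has ≥ 4 vertices and tw(G) ≥ 3. Combining the bounds, tw(G) = 3.

Treewidth 3.
One optimal decomposition is:
Bags: B1 = {2, 3, 5, 8}  B2 = {0, 2, 3, 8}  B3 = {2, 3, 6, 8}  B4 = {3, 4, 6, 8}  B5 = {2, 3, 6, 9}  B6 = {1, 3, 6, 8}  B7 = {2, 3, 7, 8}
Tree: B1–B2, B1–B3, B3–B4, B3–B5, B3–B6, B2–B7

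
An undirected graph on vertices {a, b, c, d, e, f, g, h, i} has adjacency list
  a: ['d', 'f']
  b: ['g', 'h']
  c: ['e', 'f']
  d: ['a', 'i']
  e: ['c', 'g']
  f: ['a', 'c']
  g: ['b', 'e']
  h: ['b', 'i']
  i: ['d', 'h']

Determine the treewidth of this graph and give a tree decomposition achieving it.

Treewidth 2.
One such decomposition:
Bags: B1 = {a, d, f}  B2 = {d, f, i}  B3 = {f, h, i}  B4 = {b, f, h}  B5 = {b, f, g}  B6 = {e, f, g}  B7 = {c, e, f}
Tree: B1–B2, B2–B3, B3–B4, B4–B5, B5–B6, B6–B7

Each bag holds 3 vertices, so the decomposition has width 2, which upper-bounds the treewidth. Since f–a–d–i–h–b–g–e–c–f is a cycle in G, G is not acyclic. Forests are exactly the graphs of treewidth ≤ 1, so tw(G) ≥ 2. Combining the bounds, tw(G) = 2.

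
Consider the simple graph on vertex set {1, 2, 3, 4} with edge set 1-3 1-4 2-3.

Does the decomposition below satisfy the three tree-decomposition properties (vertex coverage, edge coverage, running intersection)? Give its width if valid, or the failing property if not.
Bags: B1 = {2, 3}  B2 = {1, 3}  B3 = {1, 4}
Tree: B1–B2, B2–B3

Every vertex of G appears in some bag (union = {1, 2, 3, 4}); every edge is covered by a bag; and for each vertex v the set of bags containing v is connected in the bag tree. The decomposition is therefore valid. The largest bag has 2 vertices, so the width is 1.

Yes; width 1.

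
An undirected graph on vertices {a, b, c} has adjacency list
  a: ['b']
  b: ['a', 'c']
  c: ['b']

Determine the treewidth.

1

A width-1 tree decomposition is:
Bags: B1 = {a, b}  B2 = {b, c}
Tree: B1–B2
Every bag has size at most 2, so the width is 2 − 1 = 1 and tw(G) ≤ 1. G has an edge, so its treewidth is at least 1. Therefore the treewidth is 1.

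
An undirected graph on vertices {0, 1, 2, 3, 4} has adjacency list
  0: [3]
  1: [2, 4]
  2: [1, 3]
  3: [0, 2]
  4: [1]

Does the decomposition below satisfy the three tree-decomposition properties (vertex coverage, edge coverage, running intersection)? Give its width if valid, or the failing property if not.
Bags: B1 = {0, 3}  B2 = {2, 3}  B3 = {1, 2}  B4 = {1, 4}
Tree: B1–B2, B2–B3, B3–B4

Yes; width 1.

Every vertex of G appears in some bag (union = {0, 1, 2, 3, 4}); every edge is covered by a bag; and for each vertex v the set of bags containing v is connected in the bag tree. The decomposition is therefore valid. The largest bag has 2 vertices, so the width is 1.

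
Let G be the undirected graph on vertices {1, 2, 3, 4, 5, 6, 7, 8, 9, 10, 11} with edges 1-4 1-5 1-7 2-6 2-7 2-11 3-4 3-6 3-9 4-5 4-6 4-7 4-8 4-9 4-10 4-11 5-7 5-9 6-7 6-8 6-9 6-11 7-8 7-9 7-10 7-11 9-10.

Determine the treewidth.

A width-3 tree decomposition is:
Bags: B1 = {4, 6, 7, 9}  B2 = {3, 4, 6, 9}  B3 = {4, 5, 7, 9}  B4 = {4, 6, 7, 8}  B5 = {4, 6, 7, 11}  B6 = {2, 6, 7, 11}  B7 = {1, 4, 5, 7}  B8 = {4, 7, 9, 10}
Tree: B1–B2, B1–B3, B1–B4, B4–B5, B5–B6, B3–B7, B1–B8
The largest bag has 4 vertices, giving width 3; this decomposition certifies tw(G) ≤ 3. For the lower bound, the 4 vertices {2, 6, 7, 11} are pairwise adjacent, and any tree decomposition puts a clique entirely inside one bag — forcing width ≥ 3. The upper and lower bounds meet at 3, so that is the treewidth.

3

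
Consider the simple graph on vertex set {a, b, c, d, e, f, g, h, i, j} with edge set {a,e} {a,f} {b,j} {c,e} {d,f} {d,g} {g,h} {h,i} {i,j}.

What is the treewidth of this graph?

1

A width-1 tree decomposition is:
Bags: B1 = {c, e}  B2 = {a, e}  B3 = {a, f}  B4 = {d, f}  B5 = {d, g}  B6 = {g, h}  B7 = {h, i}  B8 = {i, j}  B9 = {b, j}
Tree: B1–B2, B2–B3, B3–B4, B4–B5, B5–B6, B6–B7, B7–B8, B8–B9
Each bag holds 2 vertices, so the decomposition has width 1, which upper-bounds the treewidth. Since G has at least one edge (e.g. c–e), it is not an edgeless graph, so tw(G) ≥ 1. Hence tw(G) = 1 exactly.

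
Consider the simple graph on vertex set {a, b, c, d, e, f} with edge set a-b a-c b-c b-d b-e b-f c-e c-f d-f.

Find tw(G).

2

A width-2 tree decomposition is:
Bags: B1 = {a, b, c}  B2 = {b, c, f}  B3 = {b, c, e}  B4 = {b, d, f}
Tree: B1–B2, B2–B3, B2–B4
Each bag holds 3 vertices, so the decomposition has width 2, which upper-bounds the treewidth. Conversely, {b, d, f} is a clique of size 3, and the vertices of any clique must share a bag in every tree decomposition; so some bag has ≥ 3 vertices and tw(G) ≥ 2. Hence tw(G) = 2 exactly.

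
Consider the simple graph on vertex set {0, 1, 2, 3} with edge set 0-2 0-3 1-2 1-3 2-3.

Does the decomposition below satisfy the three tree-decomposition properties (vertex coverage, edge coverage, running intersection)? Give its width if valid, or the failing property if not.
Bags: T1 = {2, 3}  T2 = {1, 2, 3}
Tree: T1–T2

No — vertex 0 appears in no bag.

A tree decomposition must satisfy three properties: every vertex lies in some bag; for every edge, both endpoints lie together in some bag; and for every vertex, the bags containing it form a connected subtree. Here vertex 0 appears in no bag, so the decomposition is invalid.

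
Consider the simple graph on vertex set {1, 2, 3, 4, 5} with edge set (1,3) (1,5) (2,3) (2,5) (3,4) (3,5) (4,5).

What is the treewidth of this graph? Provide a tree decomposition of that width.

Every bag has size at most 3, so the width is 3 − 1 = 2 and tw(G) ≤ 2. For the lower bound, the 3 vertices {1, 3, 5} are pairwise adjacent, and any tree decomposition puts a clique entirely inside one bag — forcing width ≥ 2. The upper and lower bounds meet at 2, so that is the treewidth.

Treewidth 2.
Bags: B1 = {1, 3, 5}  B2 = {2, 3, 5}  B3 = {3, 4, 5}
Tree: B1–B2, B1–B3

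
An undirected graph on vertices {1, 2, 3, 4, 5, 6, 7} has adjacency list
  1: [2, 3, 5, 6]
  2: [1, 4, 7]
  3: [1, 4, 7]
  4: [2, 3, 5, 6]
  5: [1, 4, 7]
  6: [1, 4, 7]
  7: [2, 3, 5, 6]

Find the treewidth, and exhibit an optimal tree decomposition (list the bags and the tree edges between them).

Treewidth 3.
One optimal decomposition is:
Bags: B1 = {1, 4, 6, 7}  B2 = {1, 2, 4, 7}  B3 = {1, 3, 4, 7}  B4 = {1, 4, 5, 7}
Tree: B1–B2, B2–B3, B3–B4

Every bag has size at most 4, so the width is 4 − 1 = 3 and tw(G) ≤ 3. For the lower bound: the 4 vertex sets {1,6}, {2,4}, {7}, {3} are disjoint, each induces a connected subgraph, and every pair is joined by at least one edge of G. Contracting each set to a single vertex therefore yields K_{4} as a minor, and since treewidth is minor-monotone, tw(G) ≥ tw(K_{4}) = 3. Combining the bounds, tw(G) = 3.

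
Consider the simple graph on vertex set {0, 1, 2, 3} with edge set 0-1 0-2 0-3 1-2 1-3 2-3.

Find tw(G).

A width-3 tree decomposition is:
Bags: B1 = {0, 1, 2, 3}
Tree: (single bag)
With just one bag of size 4, the width is 4 − 1 = 3, so tw(G) ≤ 3. Conversely, {0, 1, 2, 3} is a clique of size 4, and the vertices of any clique must share a bag in every tree decomposition; so some bag has ≥ 4 vertices and tw(G) ≥ 3. Therefore the treewidth is 3.

3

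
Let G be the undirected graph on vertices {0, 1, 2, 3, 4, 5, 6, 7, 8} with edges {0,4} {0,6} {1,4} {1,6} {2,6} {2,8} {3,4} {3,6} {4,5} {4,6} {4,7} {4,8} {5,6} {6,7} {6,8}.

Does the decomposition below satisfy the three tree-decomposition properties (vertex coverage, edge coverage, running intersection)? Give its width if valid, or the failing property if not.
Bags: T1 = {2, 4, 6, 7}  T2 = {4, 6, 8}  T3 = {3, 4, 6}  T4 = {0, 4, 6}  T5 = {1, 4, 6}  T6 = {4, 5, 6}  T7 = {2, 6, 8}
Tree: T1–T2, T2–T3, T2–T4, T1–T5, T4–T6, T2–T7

A tree decomposition must satisfy three properties: every vertex lies in some bag; for every edge, both endpoints lie together in some bag; and for every vertex, the bags containing it form a connected subtree. Here bags containing vertex 2 are not connected in the tree, so the decomposition is invalid.

No — bags containing vertex 2 are not connected in the tree.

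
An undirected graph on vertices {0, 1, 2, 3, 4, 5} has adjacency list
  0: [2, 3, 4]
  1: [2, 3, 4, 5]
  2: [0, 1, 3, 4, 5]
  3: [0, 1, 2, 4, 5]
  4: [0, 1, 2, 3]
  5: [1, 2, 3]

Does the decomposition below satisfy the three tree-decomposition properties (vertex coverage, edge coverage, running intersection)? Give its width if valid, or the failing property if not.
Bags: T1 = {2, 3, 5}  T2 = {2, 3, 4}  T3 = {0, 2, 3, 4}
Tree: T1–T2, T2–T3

No — vertex 1 appears in no bag.

A tree decomposition must satisfy three properties: every vertex lies in some bag; for every edge, both endpoints lie together in some bag; and for every vertex, the bags containing it form a connected subtree. Here vertex 1 appears in no bag, so the decomposition is invalid.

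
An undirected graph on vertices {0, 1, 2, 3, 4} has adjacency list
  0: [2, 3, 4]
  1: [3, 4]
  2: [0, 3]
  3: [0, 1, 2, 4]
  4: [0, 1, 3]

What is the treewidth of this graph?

2

A width-2 tree decomposition is:
Bags: B1 = {0, 3, 4}  B2 = {0, 2, 3}  B3 = {1, 3, 4}
Tree: B1–B2, B1–B3
Each bag holds 3 vertices, so the decomposition has width 2, which upper-bounds the treewidth. On the other hand G contains the 3-clique {0, 2, 3}. A clique must lie in a single bag of any decomposition, so no decomposition can have width below 2. Hence tw(G) = 2 exactly.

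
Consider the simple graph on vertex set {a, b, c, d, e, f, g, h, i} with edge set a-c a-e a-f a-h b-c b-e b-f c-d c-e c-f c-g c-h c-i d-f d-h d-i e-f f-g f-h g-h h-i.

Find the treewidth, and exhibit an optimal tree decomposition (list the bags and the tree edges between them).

Treewidth 3.
One optimal decomposition is:
Bags: B1 = {c, f, g, h}  B2 = {c, d, f, h}  B3 = {a, c, f, h}  B4 = {a, c, e, f}  B5 = {b, c, e, f}  B6 = {c, d, h, i}
Tree: B1–B2, B1–B3, B3–B4, B4–B5, B2–B6

Each bag holds 4 vertices, so the decomposition has width 3, which upper-bounds the treewidth. Conversely, {a, c, e, f} is a clique of size 4, and the vertices of any clique must share a bag in every tree decomposition; so some bag has ≥ 4 vertices and tw(G) ≥ 3. Therefore the treewidth is 3.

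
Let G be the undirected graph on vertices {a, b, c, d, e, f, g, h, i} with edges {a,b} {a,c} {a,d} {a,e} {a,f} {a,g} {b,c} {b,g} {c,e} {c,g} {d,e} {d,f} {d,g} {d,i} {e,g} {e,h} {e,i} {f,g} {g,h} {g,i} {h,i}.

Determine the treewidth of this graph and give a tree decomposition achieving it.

The largest bag has 4 vertices, giving width 3; this decomposition certifies tw(G) ≤ 3. On the other hand G contains the 4-clique {e, g, h, i}. A clique must lie in a single bag of any decomposition, so no decomposition can have width below 3. Combining the bounds, tw(G) = 3.

Treewidth 3.
One such decomposition:
Bags: B1 = {a, d, e, g}  B2 = {d, e, g, i}  B3 = {a, c, e, g}  B4 = {a, b, c, g}  B5 = {e, g, h, i}  B6 = {a, d, f, g}
Tree: B1–B2, B1–B3, B3–B4, B2–B5, B1–B6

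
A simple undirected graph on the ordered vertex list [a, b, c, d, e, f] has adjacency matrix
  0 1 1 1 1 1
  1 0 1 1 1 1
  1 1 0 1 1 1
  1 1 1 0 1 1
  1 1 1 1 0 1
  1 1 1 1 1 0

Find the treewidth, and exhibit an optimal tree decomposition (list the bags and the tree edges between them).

A single bag containing all 6 vertices is trivially a valid decomposition of width 5. Conversely, {a, b, c, d, e, f} is a clique of size 6, and the vertices of any clique must share a bag in every tree decomposition; so some bag has ≥ 6 vertices and tw(G) ≥ 5. The upper and lower bounds meet at 5, so that is the treewidth.

Treewidth 5.
One such decomposition:
Bags: B1 = {a, b, c, d, e, f}
Tree: (single bag)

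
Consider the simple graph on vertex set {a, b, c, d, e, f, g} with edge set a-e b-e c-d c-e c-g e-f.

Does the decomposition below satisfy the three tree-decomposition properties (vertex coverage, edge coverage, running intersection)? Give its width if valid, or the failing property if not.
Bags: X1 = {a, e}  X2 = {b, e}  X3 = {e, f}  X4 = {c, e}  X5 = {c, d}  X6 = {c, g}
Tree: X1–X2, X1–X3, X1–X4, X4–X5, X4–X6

Yes; width 1.

Checking the three conditions: (i) the bags cover all of {a, b, c, d, e, f, g}; (ii) for each edge, some bag contains both endpoints; (iii) the bags containing any fixed vertex form a subtree. All hold, so the decomposition is valid with width 2 − 1 = 1.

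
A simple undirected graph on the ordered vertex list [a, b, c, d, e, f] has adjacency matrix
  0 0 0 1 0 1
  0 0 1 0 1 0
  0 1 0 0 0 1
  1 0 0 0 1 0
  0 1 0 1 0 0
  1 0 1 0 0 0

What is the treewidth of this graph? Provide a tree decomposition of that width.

Treewidth 2.
Bags: B1 = {a, c, f}  B2 = {a, c, d}  B3 = {c, d, e}  B4 = {b, c, e}
Tree: B1–B2, B2–B3, B3–B4

Every bag has size at most 3, so the width is 3 − 1 = 2 and tw(G) ≤ 2. For the lower bound, G contains the cycle c–f–a–d–e–b–c, so G is not a forest; only forests have treewidth ≤ 1, hence tw(G) ≥ 2. Hence tw(G) = 2 exactly.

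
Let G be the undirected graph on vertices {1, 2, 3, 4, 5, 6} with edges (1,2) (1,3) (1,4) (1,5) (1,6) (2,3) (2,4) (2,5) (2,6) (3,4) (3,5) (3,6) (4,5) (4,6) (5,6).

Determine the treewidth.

A width-5 tree decomposition is:
Bags: B1 = {1, 2, 3, 4, 5, 6}
Tree: (single bag)
With just one bag of size 6, the width is 6 − 1 = 5, so tw(G) ≤ 5. On the other hand G contains the 6-clique {1, 2, 3, 4, 5, 6}. A clique must lie in a single bag of any decomposition, so no decomposition can have width below 5. Therefore the treewidth is 5.

5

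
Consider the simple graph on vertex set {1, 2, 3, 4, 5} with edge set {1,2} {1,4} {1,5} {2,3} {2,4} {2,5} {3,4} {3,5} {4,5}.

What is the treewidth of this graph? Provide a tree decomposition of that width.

Treewidth 3.
Bags: B1 = {1, 2, 4, 5}  B2 = {2, 3, 4, 5}
Tree: B1–B2

The largest bag has 4 vertices, giving width 3; this decomposition certifies tw(G) ≤ 3. Conversely, {1, 2, 4, 5} is a clique of size 4, and the vertices of any clique must share a bag in every tree decomposition; so some bag has ≥ 4 vertices and tw(G) ≥ 3. Therefore the treewidth is 3.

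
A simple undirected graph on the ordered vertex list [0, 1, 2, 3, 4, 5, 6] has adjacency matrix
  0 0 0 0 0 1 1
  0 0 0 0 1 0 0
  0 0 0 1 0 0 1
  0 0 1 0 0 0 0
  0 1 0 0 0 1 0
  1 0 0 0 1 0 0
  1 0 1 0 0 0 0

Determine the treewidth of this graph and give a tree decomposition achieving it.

Treewidth 1.
One optimal decomposition is:
Bags: B1 = {1, 4}  B2 = {4, 5}  B3 = {0, 5}  B4 = {0, 6}  B5 = {2, 6}  B6 = {2, 3}
Tree: B1–B2, B2–B3, B3–B4, B4–B5, B5–B6

Every bag has size at most 2, so the width is 2 − 1 = 1 and tw(G) ≤ 1. G has an edge, so its treewidth is at least 1. Hence tw(G) = 1 exactly.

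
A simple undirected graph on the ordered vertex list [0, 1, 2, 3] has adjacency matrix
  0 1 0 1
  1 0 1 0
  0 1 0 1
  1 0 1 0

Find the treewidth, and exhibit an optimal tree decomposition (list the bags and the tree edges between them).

The largest bag has 3 vertices, giving width 2; this decomposition certifies tw(G) ≤ 2. The edges 1–2–3–0–1 form a cycle, so G is not a tree and its treewidth is at least 2. Hence tw(G) = 2 exactly.

Treewidth 2.
Bags: B1 = {1, 2, 3}  B2 = {0, 1, 3}
Tree: B1–B2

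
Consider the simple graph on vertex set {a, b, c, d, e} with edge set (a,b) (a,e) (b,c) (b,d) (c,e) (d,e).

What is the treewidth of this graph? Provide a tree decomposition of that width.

Treewidth 2.
One optimal decomposition is:
Bags: B1 = {b, d, e}  B2 = {b, c, e}  B3 = {a, b, e}
Tree: B1–B2, B2–B3

Each bag holds 3 vertices, so the decomposition has width 2, which upper-bounds the treewidth. The edges d–e–c–b–d form a cycle, so G is not a tree and its treewidth is at least 2. Combining the bounds, tw(G) = 2.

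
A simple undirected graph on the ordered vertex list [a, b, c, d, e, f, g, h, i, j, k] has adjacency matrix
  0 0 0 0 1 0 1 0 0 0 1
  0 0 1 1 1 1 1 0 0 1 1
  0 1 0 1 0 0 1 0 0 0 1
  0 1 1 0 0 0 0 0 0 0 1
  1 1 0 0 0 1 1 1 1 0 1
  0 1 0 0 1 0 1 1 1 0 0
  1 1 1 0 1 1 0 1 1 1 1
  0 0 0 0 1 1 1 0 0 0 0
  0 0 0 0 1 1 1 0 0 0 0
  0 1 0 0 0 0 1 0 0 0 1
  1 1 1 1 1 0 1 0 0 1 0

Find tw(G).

A width-3 tree decomposition is:
Bags: B1 = {b, e, g, k}  B2 = {b, c, g, k}  B3 = {b, e, f, g}  B4 = {b, g, j, k}  B5 = {a, e, g, k}  B6 = {b, c, d, k}  B7 = {e, f, g, h}  B8 = {e, f, g, i}
Tree: B1–B2, B1–B3, B2–B4, B1–B5, B2–B6, B3–B7, B7–B8
Every bag has size at most 4, so the width is 4 − 1 = 3 and tw(G) ≤ 3. Conversely, {b, c, d, k} is a clique of size 4, and the vertices of any clique must share a bag in every tree decomposition; so some bag has ≥ 4 vertices and tw(G) ≥ 3. Combining the bounds, tw(G) = 3.

3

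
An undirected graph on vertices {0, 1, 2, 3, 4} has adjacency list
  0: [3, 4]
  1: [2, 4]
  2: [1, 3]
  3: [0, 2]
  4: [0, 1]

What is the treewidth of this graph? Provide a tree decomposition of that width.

Treewidth 2.
Bags: B1 = {0, 1, 4}  B2 = {0, 1, 3}  B3 = {1, 2, 3}
Tree: B1–B2, B2–B3

Each bag holds 3 vertices, so the decomposition has width 2, which upper-bounds the treewidth. The edges 1–4–0–3–2–1 form a cycle, so G is not a tree and its treewidth is at least 2. Hence tw(G) = 2 exactly.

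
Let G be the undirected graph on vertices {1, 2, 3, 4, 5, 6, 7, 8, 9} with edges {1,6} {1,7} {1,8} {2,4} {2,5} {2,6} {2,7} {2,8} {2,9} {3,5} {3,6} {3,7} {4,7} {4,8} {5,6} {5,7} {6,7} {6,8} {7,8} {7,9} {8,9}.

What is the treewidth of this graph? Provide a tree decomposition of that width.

Each bag holds 4 vertices, so the decomposition has width 3, which upper-bounds the treewidth. Conversely, {1, 6, 7, 8} is a clique of size 4, and the vertices of any clique must share a bag in every tree decomposition; so some bag has ≥ 4 vertices and tw(G) ≥ 3. The upper and lower bounds meet at 3, so that is the treewidth.

Treewidth 3.
One such decomposition:
Bags: B1 = {1, 6, 7, 8}  B2 = {2, 6, 7, 8}  B3 = {2, 5, 6, 7}  B4 = {2, 7, 8, 9}  B5 = {2, 4, 7, 8}  B6 = {3, 5, 6, 7}
Tree: B1–B2, B2–B3, B2–B4, B4–B5, B3–B6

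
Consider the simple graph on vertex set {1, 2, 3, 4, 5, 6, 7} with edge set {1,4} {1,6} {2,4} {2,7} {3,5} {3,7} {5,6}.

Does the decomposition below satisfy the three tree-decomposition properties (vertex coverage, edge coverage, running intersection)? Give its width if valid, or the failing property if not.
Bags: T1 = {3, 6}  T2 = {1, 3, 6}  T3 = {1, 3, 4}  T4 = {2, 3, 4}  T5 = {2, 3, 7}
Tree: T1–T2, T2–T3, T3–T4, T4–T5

No — vertex 5 appears in no bag.

A tree decomposition must satisfy three properties: every vertex lies in some bag; for every edge, both endpoints lie together in some bag; and for every vertex, the bags containing it form a connected subtree. Here vertex 5 appears in no bag, so the decomposition is invalid.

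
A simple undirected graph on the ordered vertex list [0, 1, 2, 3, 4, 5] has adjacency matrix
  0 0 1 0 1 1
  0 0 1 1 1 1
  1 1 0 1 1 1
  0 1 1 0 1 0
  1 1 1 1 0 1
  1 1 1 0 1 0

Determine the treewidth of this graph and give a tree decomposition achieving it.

Treewidth 3.
One optimal decomposition is:
Bags: B1 = {1, 2, 3, 4}  B2 = {1, 2, 4, 5}  B3 = {0, 2, 4, 5}
Tree: B1–B2, B2–B3

The largest bag has 4 vertices, giving width 3; this decomposition certifies tw(G) ≤ 3. For the lower bound, the 4 vertices {0, 2, 4, 5} are pairwise adjacent, and any tree decomposition puts a clique entirely inside one bag — forcing width ≥ 3. Hence tw(G) = 3 exactly.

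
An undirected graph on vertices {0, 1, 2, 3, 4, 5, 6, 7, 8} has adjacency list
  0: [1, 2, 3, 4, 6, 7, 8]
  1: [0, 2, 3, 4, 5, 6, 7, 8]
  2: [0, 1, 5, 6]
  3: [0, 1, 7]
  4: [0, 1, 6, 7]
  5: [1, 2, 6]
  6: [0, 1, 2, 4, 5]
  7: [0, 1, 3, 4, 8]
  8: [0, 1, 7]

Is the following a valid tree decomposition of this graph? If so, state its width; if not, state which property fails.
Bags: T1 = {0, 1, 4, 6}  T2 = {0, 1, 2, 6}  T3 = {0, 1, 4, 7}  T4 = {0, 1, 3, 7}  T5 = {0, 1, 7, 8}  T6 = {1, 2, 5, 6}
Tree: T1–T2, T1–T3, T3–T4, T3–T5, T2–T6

Checking the three conditions: (i) the bags cover all of {0, 1, 2, 3, 4, 5, 6, 7, 8}; (ii) for each edge, some bag contains both endpoints; (iii) the bags containing any fixed vertex form a subtree. All hold, so the decomposition is valid with width 4 − 1 = 3.

Yes; width 3.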